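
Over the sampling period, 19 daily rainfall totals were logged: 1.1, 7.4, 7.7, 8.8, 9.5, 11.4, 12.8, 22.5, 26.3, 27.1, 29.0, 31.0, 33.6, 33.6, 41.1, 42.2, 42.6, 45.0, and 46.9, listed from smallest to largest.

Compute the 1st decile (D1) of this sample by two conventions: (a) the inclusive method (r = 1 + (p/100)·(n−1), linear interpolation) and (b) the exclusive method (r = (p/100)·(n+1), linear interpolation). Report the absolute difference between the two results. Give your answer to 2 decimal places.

n = 19.
(a) r = 2.8; between ranks 2 (7.4) and 3 (7.7): 7.64.
(b) r = 2 → value at rank 2 = 7.4.
|7.64 − 7.4| = 0.24.

0.24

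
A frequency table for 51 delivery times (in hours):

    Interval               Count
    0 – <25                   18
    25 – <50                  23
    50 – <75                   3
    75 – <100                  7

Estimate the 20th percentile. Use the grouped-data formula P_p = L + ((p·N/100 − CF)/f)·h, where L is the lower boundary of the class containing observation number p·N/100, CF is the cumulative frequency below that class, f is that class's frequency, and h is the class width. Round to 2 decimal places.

14.17

N = 51; target position k = 20/100 · 51 = 10.2.
Cumulative frequencies: 18, 41, 44, 51.
Observation 10.2 falls in the class 0 – <25.
L = 0, CF = 0, f = 18, h = 25.
P20 = 0 + ((10.2 − 0)/18)·25 = 0 + 14.1667 = 14.1667.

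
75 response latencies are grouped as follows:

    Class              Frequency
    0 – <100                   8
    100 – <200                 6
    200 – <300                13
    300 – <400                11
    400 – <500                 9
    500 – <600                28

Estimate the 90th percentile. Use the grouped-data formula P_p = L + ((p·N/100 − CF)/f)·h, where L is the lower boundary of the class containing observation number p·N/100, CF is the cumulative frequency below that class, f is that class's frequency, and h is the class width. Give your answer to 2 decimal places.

N = 75; target position k = 90/100 · 75 = 67.5.
Cumulative frequencies: 8, 14, 27, 38, 47, 75.
Observation 67.5 falls in the class 500 – <600.
L = 500, CF = 47, f = 28, h = 100.
P90 = 500 + ((67.5 − 47)/28)·100 = 500 + 73.2143 = 573.214.

573.21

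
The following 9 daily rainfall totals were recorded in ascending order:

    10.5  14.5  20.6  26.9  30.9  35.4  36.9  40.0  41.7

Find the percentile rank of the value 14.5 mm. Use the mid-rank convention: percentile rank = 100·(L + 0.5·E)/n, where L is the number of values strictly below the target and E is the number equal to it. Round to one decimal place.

16.7

Count below 14.5: L = 1; count equal: E = 1; n = 9.
Percentile rank = 100·(1 + 0.5·1)/9 = 100·1.5/9 = 16.67.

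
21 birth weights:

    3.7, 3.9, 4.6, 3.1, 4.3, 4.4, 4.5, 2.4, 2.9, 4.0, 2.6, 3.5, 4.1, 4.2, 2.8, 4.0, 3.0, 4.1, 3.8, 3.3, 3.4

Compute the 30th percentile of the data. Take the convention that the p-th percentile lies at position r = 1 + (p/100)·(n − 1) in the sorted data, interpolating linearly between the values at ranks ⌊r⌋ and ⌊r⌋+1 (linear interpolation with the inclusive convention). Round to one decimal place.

3.3

Sorted: 2.4, 2.6, 2.8, 2.9, 3.0, 3.1, 3.3, 3.4, 3.5, 3.7, 3.8, 3.9, 4.0, 4.0, 4.1, 4.1, 4.2, 4.3, 4.4, 4.5, 4.6.
n = 21.
r = 1 + (30/100)·(21 − 1) = 1 + 6 = 7.
r is an integer, so P30 is the value at rank 7: 3.3.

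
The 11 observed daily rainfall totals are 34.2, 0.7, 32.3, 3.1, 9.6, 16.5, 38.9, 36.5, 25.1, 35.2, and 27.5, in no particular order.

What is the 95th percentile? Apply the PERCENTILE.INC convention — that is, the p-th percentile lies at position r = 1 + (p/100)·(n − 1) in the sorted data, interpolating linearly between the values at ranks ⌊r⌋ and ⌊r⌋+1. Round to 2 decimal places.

Sorted: 0.7, 3.1, 9.6, 16.5, 25.1, 27.5, 32.3, 34.2, 35.2, 36.5, 38.9.
n = 11.
r = 1 + (95/100)·(11 − 1) = 1 + 9.5 = 10.5.
Rank 10 is 36.5 and rank 11 is 38.9.
Interpolate: 36.5 + 0.5·(38.9 − 36.5) = 36.5 + 0.5·2.4 = 37.7.

37.70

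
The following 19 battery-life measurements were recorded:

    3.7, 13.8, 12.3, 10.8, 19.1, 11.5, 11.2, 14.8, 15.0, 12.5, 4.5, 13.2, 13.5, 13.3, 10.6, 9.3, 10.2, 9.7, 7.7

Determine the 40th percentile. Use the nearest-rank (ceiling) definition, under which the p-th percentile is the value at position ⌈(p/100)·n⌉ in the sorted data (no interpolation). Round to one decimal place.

10.8

Sorted: 3.7, 4.5, 7.7, 9.3, 9.7, 10.2, 10.6, 10.8, 11.2, 11.5, 12.3, 12.5, 13.2, 13.3, 13.5, 13.8, 14.8, 15.0, 19.1.
n = 19.
Position = ⌈40/100 · 19⌉ = ⌈7.6⌉ = 8.
The value at rank 8 is 10.8.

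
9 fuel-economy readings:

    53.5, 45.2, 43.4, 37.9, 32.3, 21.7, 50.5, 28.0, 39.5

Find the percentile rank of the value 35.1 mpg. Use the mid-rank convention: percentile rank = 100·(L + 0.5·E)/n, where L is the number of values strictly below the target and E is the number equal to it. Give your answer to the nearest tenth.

33.3

Sorted: 21.7, 28.0, 32.3, 37.9, 39.5, 43.4, 45.2, 50.5, 53.5.
Count below 35.1: L = 3; count equal: E = 0; n = 9.
Percentile rank = 100·(3 + 0.5·0)/9 = 100·3/9 = 33.33.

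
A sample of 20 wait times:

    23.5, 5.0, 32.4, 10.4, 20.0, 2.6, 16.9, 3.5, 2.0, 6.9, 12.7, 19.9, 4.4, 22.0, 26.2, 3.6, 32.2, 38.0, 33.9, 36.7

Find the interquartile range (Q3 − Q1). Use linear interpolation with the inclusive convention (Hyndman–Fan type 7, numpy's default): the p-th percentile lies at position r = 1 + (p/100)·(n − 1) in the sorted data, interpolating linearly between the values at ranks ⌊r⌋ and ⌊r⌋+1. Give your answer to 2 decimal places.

Sorted: 2.0, 2.6, 3.5, 3.6, 4.4, 5.0, 6.9, 10.4, 12.7, 16.9, 19.9, 20.0, 22.0, 23.5, 26.2, 32.2, 32.4, 33.9, 36.7, 38.0.
n = 20.
P25: r = 5.75; ranks 5–6 are 4.4, 5.0; interpolating gives 4.85.
P75: r = 15.25; ranks 15–16 are 26.2, 32.2; interpolating gives 27.7.
Difference: 27.7 − 4.85 = 22.85.

22.85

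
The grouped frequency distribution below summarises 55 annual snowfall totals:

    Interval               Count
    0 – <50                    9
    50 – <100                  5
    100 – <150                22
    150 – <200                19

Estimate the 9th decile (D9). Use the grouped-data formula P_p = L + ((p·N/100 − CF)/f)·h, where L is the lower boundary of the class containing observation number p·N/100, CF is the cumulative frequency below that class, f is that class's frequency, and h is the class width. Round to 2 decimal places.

185.53

N = 55; target position k = 90/100 · 55 = 49.5.
Cumulative frequencies: 9, 14, 36, 55.
Observation 49.5 falls in the class 150 – <200.
L = 150, CF = 36, f = 19, h = 50.
P90 = 150 + ((49.5 − 36)/19)·50 = 150 + 35.5263 = 185.526.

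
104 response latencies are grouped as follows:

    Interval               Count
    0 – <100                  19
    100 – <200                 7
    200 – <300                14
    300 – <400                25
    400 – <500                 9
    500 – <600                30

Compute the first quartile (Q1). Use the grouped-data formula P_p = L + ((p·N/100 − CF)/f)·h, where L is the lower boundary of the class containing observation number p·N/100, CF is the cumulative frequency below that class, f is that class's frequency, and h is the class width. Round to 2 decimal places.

200.00

N = 104; target position k = 25/100 · 104 = 26.
Cumulative frequencies: 19, 26, 40, 65, 74, 104.
Observation 26 falls in the class 100 – <200.
L = 100, CF = 19, f = 7, h = 100.
P25 = 100 + ((26 − 19)/7)·100 = 100 + 100 = 200.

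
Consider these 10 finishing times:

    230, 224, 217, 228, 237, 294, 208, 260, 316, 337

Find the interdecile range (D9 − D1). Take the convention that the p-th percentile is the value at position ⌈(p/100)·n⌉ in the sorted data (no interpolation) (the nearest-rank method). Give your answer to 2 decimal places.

Sorted: 208, 217, 224, 228, 230, 237, 260, 294, 316, 337.
n = 10.
P10: rank ⌈10/100·10⌉ = 1 → 208.
P90: rank ⌈90/100·10⌉ = 9 → 316.
Difference: 316 − 208 = 108.

108.00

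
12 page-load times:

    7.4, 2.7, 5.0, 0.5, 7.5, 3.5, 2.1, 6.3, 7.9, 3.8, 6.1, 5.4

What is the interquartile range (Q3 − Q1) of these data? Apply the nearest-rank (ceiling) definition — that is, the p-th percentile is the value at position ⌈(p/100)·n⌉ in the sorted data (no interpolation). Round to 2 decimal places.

3.60

Sorted: 0.5, 2.1, 2.7, 3.5, 3.8, 5.0, 5.4, 6.1, 6.3, 7.4, 7.5, 7.9.
n = 12.
P25: rank ⌈25/100·12⌉ = 3 → 2.7.
P75: rank ⌈75/100·12⌉ = 9 → 6.3.
Difference: 6.3 − 2.7 = 3.6.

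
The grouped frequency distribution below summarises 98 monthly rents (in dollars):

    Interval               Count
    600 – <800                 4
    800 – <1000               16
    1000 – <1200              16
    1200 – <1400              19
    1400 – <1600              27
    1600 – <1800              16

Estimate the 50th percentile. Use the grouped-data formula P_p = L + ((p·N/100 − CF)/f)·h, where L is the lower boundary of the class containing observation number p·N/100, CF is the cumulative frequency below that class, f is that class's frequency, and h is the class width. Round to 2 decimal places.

1336.84

N = 98; target position k = 50/100 · 98 = 49.
Cumulative frequencies: 4, 20, 36, 55, 82, 98.
Observation 49 falls in the class 1200 – <1400.
L = 1200, CF = 36, f = 19, h = 200.
P50 = 1200 + ((49 − 36)/19)·200 = 1200 + 136.842 = 1336.84.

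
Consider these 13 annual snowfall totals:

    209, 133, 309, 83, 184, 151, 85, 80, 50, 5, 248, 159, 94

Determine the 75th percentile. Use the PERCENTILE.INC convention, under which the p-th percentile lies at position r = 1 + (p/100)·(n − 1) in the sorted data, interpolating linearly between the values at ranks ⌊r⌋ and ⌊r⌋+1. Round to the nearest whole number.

184

Sorted: 5, 50, 80, 83, 85, 94, 133, 151, 159, 184, 209, 248, 309.
n = 13.
r = 1 + (75/100)·(13 − 1) = 1 + 9 = 10.
r is an integer, so P75 is the value at rank 10: 184.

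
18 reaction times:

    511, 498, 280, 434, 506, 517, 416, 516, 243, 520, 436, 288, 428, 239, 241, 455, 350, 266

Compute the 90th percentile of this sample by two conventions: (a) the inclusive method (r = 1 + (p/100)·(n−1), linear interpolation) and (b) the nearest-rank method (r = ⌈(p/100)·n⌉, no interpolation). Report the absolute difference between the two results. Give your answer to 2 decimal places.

0.70

Sorted: 239, 241, 243, 266, 280, 288, 350, 416, 428, 434, 436, 455, 498, 506, 511, 516, 517, 520.
n = 18.
(a) r = 16.3; between ranks 16 (516) and 17 (517): 516.3.
(b) the nearest-rank method: rank 17 → 517.
|516.3 − 517| = 0.7.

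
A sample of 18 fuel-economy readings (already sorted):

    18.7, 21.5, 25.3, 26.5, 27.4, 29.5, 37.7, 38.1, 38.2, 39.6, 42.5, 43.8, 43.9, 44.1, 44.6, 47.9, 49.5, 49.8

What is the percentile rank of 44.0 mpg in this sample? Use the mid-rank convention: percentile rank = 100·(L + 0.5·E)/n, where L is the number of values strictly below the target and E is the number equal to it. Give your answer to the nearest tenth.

72.2

Count below 44.0: L = 13; count equal: E = 0; n = 18.
Percentile rank = 100·(13 + 0.5·0)/18 = 100·13/18 = 72.22.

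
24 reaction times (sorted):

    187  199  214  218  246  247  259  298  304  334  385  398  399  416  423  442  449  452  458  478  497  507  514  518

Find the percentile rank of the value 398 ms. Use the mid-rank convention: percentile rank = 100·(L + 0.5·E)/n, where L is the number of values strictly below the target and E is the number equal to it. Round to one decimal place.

Count below 398: L = 11; count equal: E = 1; n = 24.
Percentile rank = 100·(11 + 0.5·1)/24 = 100·11.5/24 = 47.92.

47.9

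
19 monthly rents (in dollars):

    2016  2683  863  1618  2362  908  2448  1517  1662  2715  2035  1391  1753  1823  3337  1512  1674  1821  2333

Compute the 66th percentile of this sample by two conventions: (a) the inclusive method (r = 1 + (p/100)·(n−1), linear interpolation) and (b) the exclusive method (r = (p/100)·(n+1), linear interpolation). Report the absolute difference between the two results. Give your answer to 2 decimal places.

61.88

Sorted: 863, 908, 1391, 1512, 1517, 1618, 1662, 1674, 1753, 1821, 1823, 2016, 2035, 2333, 2362, 2448, 2683, 2715, 3337.
n = 19.
(a) r = 12.88; between ranks 12 (2016) and 13 (2035): 2032.72.
(b) r = 13.2; between ranks 13 (2035) and 14 (2333): 2094.6.
|2032.72 − 2094.6| = 61.88.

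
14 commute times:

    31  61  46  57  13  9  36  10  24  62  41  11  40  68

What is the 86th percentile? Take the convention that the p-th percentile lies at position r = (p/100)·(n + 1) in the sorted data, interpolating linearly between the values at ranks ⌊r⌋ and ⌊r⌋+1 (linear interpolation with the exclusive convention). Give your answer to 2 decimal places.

61.90

Sorted: 9, 10, 11, 13, 24, 31, 36, 40, 41, 46, 57, 61, 62, 68.
n = 14.
r = (86/100)·(14 + 1) = 12.9.
Rank 12 is 61 and rank 13 is 62.
Interpolate: 61 + 0.9·(62 − 61) = 61 + 0.9·1 = 61.9.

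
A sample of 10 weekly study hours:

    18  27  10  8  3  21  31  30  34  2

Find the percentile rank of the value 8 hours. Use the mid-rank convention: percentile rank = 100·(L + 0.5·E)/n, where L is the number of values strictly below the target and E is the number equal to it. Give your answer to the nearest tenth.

25.0

Sorted: 2, 3, 8, 10, 18, 21, 27, 30, 31, 34.
Count below 8: L = 2; count equal: E = 1; n = 10.
Percentile rank = 100·(2 + 0.5·1)/10 = 100·2.5/10 = 25.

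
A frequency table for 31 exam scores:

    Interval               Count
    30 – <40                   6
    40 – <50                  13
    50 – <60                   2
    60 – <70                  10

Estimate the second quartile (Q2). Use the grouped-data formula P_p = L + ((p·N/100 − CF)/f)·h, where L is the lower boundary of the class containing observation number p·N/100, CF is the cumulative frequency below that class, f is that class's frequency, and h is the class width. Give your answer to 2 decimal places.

N = 31; target position k = 50/100 · 31 = 15.5.
Cumulative frequencies: 6, 19, 21, 31.
Observation 15.5 falls in the class 40 – <50.
L = 40, CF = 6, f = 13, h = 10.
P50 = 40 + ((15.5 − 6)/13)·10 = 40 + 7.30769 = 47.3077.

47.31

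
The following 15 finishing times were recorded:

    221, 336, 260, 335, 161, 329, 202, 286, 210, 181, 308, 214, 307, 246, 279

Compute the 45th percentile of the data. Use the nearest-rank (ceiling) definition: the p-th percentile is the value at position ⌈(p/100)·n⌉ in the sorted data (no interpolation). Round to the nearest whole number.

Sorted: 161, 181, 202, 210, 214, 221, 246, 260, 279, 286, 307, 308, 329, 335, 336.
n = 15.
Position = ⌈45/100 · 15⌉ = ⌈6.75⌉ = 7.
The value at rank 7 is 246.

246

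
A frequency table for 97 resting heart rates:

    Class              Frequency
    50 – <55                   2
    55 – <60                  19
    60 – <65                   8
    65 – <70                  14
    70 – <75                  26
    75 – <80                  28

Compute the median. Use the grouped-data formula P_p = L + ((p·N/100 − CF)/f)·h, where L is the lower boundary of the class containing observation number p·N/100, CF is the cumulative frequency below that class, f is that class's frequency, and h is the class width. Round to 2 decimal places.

71.06

N = 97; target position k = 50/100 · 97 = 48.5.
Cumulative frequencies: 2, 21, 29, 43, 69, 97.
Observation 48.5 falls in the class 70 – <75.
L = 70, CF = 43, f = 26, h = 5.
P50 = 70 + ((48.5 − 43)/26)·5 = 70 + 1.05769 = 71.0577.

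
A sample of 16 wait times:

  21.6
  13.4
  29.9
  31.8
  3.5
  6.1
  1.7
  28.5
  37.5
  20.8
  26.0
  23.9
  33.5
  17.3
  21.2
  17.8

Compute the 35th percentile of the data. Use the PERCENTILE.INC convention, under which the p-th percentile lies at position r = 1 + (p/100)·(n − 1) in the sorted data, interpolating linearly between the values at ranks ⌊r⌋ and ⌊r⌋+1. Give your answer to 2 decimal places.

Sorted: 1.7, 3.5, 6.1, 13.4, 17.3, 17.8, 20.8, 21.2, 21.6, 23.9, 26.0, 28.5, 29.9, 31.8, 33.5, 37.5.
n = 16.
r = 1 + (35/100)·(16 − 1) = 1 + 5.25 = 6.25.
Rank 6 is 17.8 and rank 7 is 20.8.
Interpolate: 17.8 + 0.25·(20.8 − 17.8) = 17.8 + 0.25·3 = 18.55.

18.55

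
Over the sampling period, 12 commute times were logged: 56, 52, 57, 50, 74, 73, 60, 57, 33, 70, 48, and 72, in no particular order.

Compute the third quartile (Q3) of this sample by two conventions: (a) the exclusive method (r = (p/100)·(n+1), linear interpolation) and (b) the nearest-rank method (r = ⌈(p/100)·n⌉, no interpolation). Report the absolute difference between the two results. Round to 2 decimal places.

1.50

Sorted: 33, 48, 50, 52, 56, 57, 57, 60, 70, 72, 73, 74.
n = 12.
(a) r = 9.75; between ranks 9 (70) and 10 (72): 71.5.
(b) the nearest-rank method: rank 9 → 70.
|71.5 − 70| = 1.5.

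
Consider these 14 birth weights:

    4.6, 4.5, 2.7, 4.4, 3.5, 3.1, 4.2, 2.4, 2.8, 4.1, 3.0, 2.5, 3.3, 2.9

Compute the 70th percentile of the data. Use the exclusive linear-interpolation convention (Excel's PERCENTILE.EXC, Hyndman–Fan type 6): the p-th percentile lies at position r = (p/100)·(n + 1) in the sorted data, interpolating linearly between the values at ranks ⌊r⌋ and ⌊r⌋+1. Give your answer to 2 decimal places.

4.15

Sorted: 2.4, 2.5, 2.7, 2.8, 2.9, 3.0, 3.1, 3.3, 3.5, 4.1, 4.2, 4.4, 4.5, 4.6.
n = 14.
r = (70/100)·(14 + 1) = 10.5.
Rank 10 is 4.1 and rank 11 is 4.2.
Interpolate: 4.1 + 0.5·(4.2 − 4.1) = 4.1 + 0.5·0.1 = 4.15.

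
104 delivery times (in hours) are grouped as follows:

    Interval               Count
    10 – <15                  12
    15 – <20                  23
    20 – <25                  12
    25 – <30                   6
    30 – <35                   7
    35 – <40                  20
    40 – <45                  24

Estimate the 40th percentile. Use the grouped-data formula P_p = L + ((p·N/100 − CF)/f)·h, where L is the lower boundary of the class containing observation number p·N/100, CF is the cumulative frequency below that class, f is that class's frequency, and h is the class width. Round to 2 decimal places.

22.75

N = 104; target position k = 40/100 · 104 = 41.6.
Cumulative frequencies: 12, 35, 47, 53, 60, 80, 104.
Observation 41.6 falls in the class 20 – <25.
L = 20, CF = 35, f = 12, h = 5.
P40 = 20 + ((41.6 − 35)/12)·5 = 20 + 2.75 = 22.75.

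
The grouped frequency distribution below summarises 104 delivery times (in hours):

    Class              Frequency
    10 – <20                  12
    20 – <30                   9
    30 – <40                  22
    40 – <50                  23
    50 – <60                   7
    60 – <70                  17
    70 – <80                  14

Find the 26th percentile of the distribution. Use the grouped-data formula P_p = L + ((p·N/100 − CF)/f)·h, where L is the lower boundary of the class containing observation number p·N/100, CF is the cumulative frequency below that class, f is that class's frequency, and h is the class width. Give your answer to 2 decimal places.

N = 104; target position k = 26/100 · 104 = 27.04.
Cumulative frequencies: 12, 21, 43, 66, 73, 90, 104.
Observation 27.04 falls in the class 30 – <40.
L = 30, CF = 21, f = 22, h = 10.
P26 = 30 + ((27.04 − 21)/22)·10 = 30 + 2.74545 = 32.7455.

32.75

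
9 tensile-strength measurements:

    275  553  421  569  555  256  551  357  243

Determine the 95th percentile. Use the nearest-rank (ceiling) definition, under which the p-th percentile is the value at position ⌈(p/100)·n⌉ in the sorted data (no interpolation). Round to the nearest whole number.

Sorted: 243, 256, 275, 357, 421, 551, 553, 555, 569.
n = 9.
Position = ⌈95/100 · 9⌉ = ⌈8.55⌉ = 9.
The value at rank 9 is 569.

569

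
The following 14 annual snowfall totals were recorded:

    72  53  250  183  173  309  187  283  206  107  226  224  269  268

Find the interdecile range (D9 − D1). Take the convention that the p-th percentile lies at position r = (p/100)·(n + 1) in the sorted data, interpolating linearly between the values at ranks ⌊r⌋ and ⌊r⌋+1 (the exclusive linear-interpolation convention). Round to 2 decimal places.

233.50

Sorted: 53, 72, 107, 173, 183, 187, 206, 224, 226, 250, 268, 269, 283, 309.
n = 14.
P10: r = 1.5; ranks 1–2 are 53, 72; interpolating gives 62.5.
P90: r = 13.5; ranks 13–14 are 283, 309; interpolating gives 296.
Difference: 296 − 62.5 = 233.5.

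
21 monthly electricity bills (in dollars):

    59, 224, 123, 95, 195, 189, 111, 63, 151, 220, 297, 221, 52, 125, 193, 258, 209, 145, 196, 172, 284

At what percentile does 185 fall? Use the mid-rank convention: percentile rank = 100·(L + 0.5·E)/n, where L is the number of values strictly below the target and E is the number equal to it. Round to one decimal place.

47.6

Sorted: 52, 59, 63, 95, 111, 123, 125, 145, 151, 172, 189, 193, 195, 196, 209, 220, 221, 224, 258, 284, 297.
Count below 185: L = 10; count equal: E = 0; n = 21.
Percentile rank = 100·(10 + 0.5·0)/21 = 100·10/21 = 47.62.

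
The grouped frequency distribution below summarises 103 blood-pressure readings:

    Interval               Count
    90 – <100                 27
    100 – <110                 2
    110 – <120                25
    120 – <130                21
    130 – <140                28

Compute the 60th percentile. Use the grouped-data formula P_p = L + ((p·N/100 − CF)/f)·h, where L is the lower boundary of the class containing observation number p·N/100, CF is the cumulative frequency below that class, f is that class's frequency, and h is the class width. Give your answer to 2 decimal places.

N = 103; target position k = 60/100 · 103 = 61.8.
Cumulative frequencies: 27, 29, 54, 75, 103.
Observation 61.8 falls in the class 120 – <130.
L = 120, CF = 54, f = 21, h = 10.
P60 = 120 + ((61.8 − 54)/21)·10 = 120 + 3.71429 = 123.714.

123.71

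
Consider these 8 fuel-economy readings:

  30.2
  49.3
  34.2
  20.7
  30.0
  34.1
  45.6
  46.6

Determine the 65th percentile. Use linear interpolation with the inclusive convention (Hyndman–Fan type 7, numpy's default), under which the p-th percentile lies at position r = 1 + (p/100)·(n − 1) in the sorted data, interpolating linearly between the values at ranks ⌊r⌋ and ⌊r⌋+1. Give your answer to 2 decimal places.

40.47

Sorted: 20.7, 30.0, 30.2, 34.1, 34.2, 45.6, 46.6, 49.3.
n = 8.
r = 1 + (65/100)·(8 − 1) = 1 + 4.55 = 5.55.
Rank 5 is 34.2 and rank 6 is 45.6.
Interpolate: 34.2 + 0.55·(45.6 − 34.2) = 34.2 + 0.55·11.4 = 40.47.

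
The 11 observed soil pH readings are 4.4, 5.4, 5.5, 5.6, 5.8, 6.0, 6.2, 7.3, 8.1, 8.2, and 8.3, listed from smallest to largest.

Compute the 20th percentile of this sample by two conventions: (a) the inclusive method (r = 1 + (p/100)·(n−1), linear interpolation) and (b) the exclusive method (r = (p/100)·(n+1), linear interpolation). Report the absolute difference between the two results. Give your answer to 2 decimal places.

n = 11.
(a) r = 3 → value at rank 3 = 5.5.
(b) r = 2.4; between ranks 2 (5.4) and 3 (5.5): 5.44.
|5.5 − 5.44| = 0.06.

0.06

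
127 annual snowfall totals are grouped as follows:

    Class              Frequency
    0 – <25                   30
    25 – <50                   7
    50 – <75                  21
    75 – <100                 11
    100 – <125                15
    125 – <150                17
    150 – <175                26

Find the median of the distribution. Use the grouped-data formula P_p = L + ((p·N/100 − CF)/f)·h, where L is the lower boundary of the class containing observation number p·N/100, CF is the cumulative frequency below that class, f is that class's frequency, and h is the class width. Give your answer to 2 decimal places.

N = 127; target position k = 50/100 · 127 = 63.5.
Cumulative frequencies: 30, 37, 58, 69, 84, 101, 127.
Observation 63.5 falls in the class 75 – <100.
L = 75, CF = 58, f = 11, h = 25.
P50 = 75 + ((63.5 − 58)/11)·25 = 75 + 12.5 = 87.5.

87.50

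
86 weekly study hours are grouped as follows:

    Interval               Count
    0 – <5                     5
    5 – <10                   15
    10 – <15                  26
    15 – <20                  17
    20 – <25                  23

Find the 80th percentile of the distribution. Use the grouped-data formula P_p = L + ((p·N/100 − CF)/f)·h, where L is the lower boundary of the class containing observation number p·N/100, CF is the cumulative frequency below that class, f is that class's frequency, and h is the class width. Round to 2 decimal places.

21.26

N = 86; target position k = 80/100 · 86 = 68.8.
Cumulative frequencies: 5, 20, 46, 63, 86.
Observation 68.8 falls in the class 20 – <25.
L = 20, CF = 63, f = 23, h = 5.
P80 = 20 + ((68.8 − 63)/23)·5 = 20 + 1.26087 = 21.2609.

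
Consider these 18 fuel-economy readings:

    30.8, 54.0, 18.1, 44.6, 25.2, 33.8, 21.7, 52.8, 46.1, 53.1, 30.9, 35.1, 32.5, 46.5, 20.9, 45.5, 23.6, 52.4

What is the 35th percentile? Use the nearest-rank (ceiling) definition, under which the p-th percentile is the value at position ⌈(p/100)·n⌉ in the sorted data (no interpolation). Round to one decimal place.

30.9

Sorted: 18.1, 20.9, 21.7, 23.6, 25.2, 30.8, 30.9, 32.5, 33.8, 35.1, 44.6, 45.5, 46.1, 46.5, 52.4, 52.8, 53.1, 54.0.
n = 18.
Position = ⌈35/100 · 18⌉ = ⌈6.3⌉ = 7.
The value at rank 7 is 30.9.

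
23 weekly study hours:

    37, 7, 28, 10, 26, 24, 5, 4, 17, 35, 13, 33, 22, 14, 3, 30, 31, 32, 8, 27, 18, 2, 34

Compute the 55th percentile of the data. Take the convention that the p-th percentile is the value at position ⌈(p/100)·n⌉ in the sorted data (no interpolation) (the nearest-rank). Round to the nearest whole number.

Sorted: 2, 3, 4, 5, 7, 8, 10, 13, 14, 17, 18, 22, 24, 26, 27, 28, 30, 31, 32, 33, 34, 35, 37.
n = 23.
Position = ⌈55/100 · 23⌉ = ⌈12.65⌉ = 13.
The value at rank 13 is 24.

24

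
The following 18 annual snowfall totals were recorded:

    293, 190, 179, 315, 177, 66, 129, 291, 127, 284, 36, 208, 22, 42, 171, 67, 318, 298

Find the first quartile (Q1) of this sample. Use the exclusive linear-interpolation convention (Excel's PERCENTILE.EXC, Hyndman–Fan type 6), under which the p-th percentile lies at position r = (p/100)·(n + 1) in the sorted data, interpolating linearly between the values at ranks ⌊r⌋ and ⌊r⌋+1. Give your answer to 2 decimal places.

Sorted: 22, 36, 42, 66, 67, 127, 129, 171, 177, 179, 190, 208, 284, 291, 293, 298, 315, 318.
n = 18.
r = (25/100)·(18 + 1) = 4.75.
Rank 4 is 66 and rank 5 is 67.
Interpolate: 66 + 0.75·(67 − 66) = 66 + 0.75·1 = 66.75.

66.75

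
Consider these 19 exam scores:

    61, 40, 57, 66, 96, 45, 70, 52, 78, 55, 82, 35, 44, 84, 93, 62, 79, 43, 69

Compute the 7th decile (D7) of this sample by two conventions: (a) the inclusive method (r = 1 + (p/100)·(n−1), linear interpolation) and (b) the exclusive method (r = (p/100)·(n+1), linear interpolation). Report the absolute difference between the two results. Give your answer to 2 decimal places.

3.20

Sorted: 35, 40, 43, 44, 45, 52, 55, 57, 61, 62, 66, 69, 70, 78, 79, 82, 84, 93, 96.
n = 19.
(a) r = 13.6; between ranks 13 (70) and 14 (78): 74.8.
(b) r = 14 → value at rank 14 = 78.
|74.8 − 78| = 3.2.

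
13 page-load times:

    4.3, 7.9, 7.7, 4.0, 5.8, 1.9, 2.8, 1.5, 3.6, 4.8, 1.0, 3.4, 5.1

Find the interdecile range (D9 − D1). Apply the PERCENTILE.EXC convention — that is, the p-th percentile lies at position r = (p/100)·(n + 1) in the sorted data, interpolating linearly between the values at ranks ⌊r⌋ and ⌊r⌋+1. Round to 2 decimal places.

6.62

Sorted: 1.0, 1.5, 1.9, 2.8, 3.4, 3.6, 4.0, 4.3, 4.8, 5.1, 5.8, 7.7, 7.9.
n = 13.
P10: r = 1.4; ranks 1–2 are 1.0, 1.5; interpolating gives 1.2.
P90: r = 12.6; ranks 12–13 are 7.7, 7.9; interpolating gives 7.82.
Difference: 7.82 − 1.2 = 6.62.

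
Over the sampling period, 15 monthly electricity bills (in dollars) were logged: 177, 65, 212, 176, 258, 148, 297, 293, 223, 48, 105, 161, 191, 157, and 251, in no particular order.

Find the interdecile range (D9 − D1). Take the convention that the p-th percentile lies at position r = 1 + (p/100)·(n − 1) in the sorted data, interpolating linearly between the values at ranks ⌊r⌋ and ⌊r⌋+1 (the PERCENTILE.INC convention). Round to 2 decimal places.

Sorted: 48, 65, 105, 148, 157, 161, 176, 177, 191, 212, 223, 251, 258, 293, 297.
n = 15.
P10: r = 2.4; ranks 2–3 are 65, 105; interpolating gives 81.
P90: r = 13.6; ranks 13–14 are 258, 293; interpolating gives 279.
Difference: 279 − 81 = 198.

198.00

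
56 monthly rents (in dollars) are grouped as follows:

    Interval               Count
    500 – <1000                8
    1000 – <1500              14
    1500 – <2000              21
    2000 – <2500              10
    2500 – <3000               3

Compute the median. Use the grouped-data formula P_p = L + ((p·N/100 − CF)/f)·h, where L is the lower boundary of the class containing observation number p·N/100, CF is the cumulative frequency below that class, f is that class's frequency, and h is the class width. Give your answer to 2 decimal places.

1642.86

N = 56; target position k = 50/100 · 56 = 28.
Cumulative frequencies: 8, 22, 43, 53, 56.
Observation 28 falls in the class 1500 – <2000.
L = 1500, CF = 22, f = 21, h = 500.
P50 = 1500 + ((28 − 22)/21)·500 = 1500 + 142.857 = 1642.86.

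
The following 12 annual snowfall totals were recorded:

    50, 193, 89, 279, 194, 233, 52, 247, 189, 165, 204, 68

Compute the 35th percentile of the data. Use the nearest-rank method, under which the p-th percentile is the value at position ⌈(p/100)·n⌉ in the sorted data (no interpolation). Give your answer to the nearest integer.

165

Sorted: 50, 52, 68, 89, 165, 189, 193, 194, 204, 233, 247, 279.
n = 12.
Position = ⌈35/100 · 12⌉ = ⌈4.2⌉ = 5.
The value at rank 5 is 165.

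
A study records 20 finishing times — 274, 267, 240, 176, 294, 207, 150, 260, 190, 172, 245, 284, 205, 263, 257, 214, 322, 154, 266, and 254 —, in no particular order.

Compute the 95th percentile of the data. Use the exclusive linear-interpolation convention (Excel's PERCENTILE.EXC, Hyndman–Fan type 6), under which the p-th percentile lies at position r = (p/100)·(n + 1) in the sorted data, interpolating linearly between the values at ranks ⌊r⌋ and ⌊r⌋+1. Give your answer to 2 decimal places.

320.60

Sorted: 150, 154, 172, 176, 190, 205, 207, 214, 240, 245, 254, 257, 260, 263, 266, 267, 274, 284, 294, 322.
n = 20.
r = (95/100)·(20 + 1) = 19.95.
Rank 19 is 294 and rank 20 is 322.
Interpolate: 294 + 0.95·(322 − 294) = 294 + 0.95·28 = 320.6.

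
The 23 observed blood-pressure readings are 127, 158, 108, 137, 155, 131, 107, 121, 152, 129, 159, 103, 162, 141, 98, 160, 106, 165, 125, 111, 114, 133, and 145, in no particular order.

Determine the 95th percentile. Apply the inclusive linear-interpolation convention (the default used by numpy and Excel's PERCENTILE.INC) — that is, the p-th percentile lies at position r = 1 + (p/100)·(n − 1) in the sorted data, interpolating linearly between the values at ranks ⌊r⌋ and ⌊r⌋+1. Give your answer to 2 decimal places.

Sorted: 98, 103, 106, 107, 108, 111, 114, 121, 125, 127, 129, 131, 133, 137, 141, 145, 152, 155, 158, 159, 160, 162, 165.
n = 23.
r = 1 + (95/100)·(23 − 1) = 1 + 20.9 = 21.9.
Rank 21 is 160 and rank 22 is 162.
Interpolate: 160 + 0.9·(162 − 160) = 160 + 0.9·2 = 161.8.

161.80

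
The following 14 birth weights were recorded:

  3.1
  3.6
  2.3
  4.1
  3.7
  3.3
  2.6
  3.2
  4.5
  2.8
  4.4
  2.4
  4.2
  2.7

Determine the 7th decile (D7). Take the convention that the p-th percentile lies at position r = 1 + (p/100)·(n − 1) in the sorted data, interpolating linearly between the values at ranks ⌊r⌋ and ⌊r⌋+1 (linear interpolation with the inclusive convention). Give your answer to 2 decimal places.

3.74

Sorted: 2.3, 2.4, 2.6, 2.7, 2.8, 3.1, 3.2, 3.3, 3.6, 3.7, 4.1, 4.2, 4.4, 4.5.
n = 14.
r = 1 + (70/100)·(14 − 1) = 1 + 9.1 = 10.1.
Rank 10 is 3.7 and rank 11 is 4.1.
Interpolate: 3.7 + 0.1·(4.1 − 3.7) = 3.7 + 0.1·0.4 = 3.74.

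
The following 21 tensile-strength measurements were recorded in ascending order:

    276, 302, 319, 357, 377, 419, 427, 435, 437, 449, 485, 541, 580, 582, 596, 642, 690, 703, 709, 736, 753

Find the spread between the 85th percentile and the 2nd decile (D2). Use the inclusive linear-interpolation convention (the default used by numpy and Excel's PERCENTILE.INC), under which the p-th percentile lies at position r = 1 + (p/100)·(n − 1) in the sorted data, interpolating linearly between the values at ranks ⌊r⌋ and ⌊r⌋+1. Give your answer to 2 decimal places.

326.00

n = 21.
P20: r = 5 (integer) → 377.
P85: r = 18 (integer) → 703.
Difference: 703 − 377 = 326.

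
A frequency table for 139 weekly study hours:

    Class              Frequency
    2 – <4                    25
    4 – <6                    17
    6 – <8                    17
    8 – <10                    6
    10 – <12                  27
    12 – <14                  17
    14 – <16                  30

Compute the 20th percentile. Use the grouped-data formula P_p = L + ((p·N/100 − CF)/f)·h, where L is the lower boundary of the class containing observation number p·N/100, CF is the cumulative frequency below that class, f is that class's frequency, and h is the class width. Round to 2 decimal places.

N = 139; target position k = 20/100 · 139 = 27.8.
Cumulative frequencies: 25, 42, 59, 65, 92, 109, 139.
Observation 27.8 falls in the class 4 – <6.
L = 4, CF = 25, f = 17, h = 2.
P20 = 4 + ((27.8 − 25)/17)·2 = 4 + 0.329412 = 4.32941.

4.33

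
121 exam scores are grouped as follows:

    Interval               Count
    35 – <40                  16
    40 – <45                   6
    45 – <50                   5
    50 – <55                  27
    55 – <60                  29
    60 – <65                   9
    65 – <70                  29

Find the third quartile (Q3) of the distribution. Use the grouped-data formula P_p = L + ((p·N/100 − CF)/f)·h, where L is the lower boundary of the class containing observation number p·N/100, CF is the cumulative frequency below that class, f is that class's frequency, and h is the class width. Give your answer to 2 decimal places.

64.31

N = 121; target position k = 75/100 · 121 = 90.75.
Cumulative frequencies: 16, 22, 27, 54, 83, 92, 121.
Observation 90.75 falls in the class 60 – <65.
L = 60, CF = 83, f = 9, h = 5.
P75 = 60 + ((90.75 − 83)/9)·5 = 60 + 4.30556 = 64.3056.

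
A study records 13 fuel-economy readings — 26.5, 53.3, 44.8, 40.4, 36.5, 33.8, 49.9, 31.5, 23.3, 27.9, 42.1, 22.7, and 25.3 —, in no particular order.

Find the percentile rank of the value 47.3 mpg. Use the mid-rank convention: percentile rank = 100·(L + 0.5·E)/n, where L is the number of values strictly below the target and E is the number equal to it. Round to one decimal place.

84.6

Sorted: 22.7, 23.3, 25.3, 26.5, 27.9, 31.5, 33.8, 36.5, 40.4, 42.1, 44.8, 49.9, 53.3.
Count below 47.3: L = 11; count equal: E = 0; n = 13.
Percentile rank = 100·(11 + 0.5·0)/13 = 100·11/13 = 84.62.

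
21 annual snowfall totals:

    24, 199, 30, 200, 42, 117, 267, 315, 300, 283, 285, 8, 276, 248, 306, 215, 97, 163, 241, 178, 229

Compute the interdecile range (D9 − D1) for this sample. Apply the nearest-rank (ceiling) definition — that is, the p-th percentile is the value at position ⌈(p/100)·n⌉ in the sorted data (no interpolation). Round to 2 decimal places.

270.00

Sorted: 8, 24, 30, 42, 97, 117, 163, 178, 199, 200, 215, 229, 241, 248, 267, 276, 283, 285, 300, 306, 315.
n = 21.
P10: rank ⌈10/100·21⌉ = 3 → 30.
P90: rank ⌈90/100·21⌉ = 19 → 300.
Difference: 300 − 30 = 270.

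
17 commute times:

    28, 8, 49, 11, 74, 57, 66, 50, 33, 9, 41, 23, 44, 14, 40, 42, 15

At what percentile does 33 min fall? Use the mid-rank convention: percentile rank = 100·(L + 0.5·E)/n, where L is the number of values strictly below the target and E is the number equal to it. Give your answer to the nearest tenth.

44.1

Sorted: 8, 9, 11, 14, 15, 23, 28, 33, 40, 41, 42, 44, 49, 50, 57, 66, 74.
Count below 33: L = 7; count equal: E = 1; n = 17.
Percentile rank = 100·(7 + 0.5·1)/17 = 100·7.5/17 = 44.12.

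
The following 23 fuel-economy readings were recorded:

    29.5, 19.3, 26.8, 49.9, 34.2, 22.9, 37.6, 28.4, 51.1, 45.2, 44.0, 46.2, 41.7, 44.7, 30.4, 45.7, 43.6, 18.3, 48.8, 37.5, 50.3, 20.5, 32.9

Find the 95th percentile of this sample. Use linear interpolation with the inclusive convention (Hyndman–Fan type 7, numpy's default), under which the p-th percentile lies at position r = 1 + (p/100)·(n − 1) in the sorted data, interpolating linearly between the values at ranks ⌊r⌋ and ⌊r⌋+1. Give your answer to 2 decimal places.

50.26

Sorted: 18.3, 19.3, 20.5, 22.9, 26.8, 28.4, 29.5, 30.4, 32.9, 34.2, 37.5, 37.6, 41.7, 43.6, 44.0, 44.7, 45.2, 45.7, 46.2, 48.8, 49.9, 50.3, 51.1.
n = 23.
r = 1 + (95/100)·(23 − 1) = 1 + 20.9 = 21.9.
Rank 21 is 49.9 and rank 22 is 50.3.
Interpolate: 49.9 + 0.9·(50.3 − 49.9) = 49.9 + 0.9·0.4 = 50.26.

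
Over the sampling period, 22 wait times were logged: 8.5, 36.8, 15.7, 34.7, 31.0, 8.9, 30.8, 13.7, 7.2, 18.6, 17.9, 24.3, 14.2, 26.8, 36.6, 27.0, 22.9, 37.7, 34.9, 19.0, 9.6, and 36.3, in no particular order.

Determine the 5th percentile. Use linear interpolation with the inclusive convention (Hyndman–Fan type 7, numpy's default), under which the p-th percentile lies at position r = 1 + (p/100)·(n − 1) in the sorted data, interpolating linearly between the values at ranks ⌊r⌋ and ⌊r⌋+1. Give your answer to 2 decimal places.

8.52

Sorted: 7.2, 8.5, 8.9, 9.6, 13.7, 14.2, 15.7, 17.9, 18.6, 19.0, 22.9, 24.3, 26.8, 27.0, 30.8, 31.0, 34.7, 34.9, 36.3, 36.6, 36.8, 37.7.
n = 22.
r = 1 + (5/100)·(22 − 1) = 1 + 1.05 = 2.05.
Rank 2 is 8.5 and rank 3 is 8.9.
Interpolate: 8.5 + 0.05·(8.9 − 8.5) = 8.5 + 0.05·0.4 = 8.52.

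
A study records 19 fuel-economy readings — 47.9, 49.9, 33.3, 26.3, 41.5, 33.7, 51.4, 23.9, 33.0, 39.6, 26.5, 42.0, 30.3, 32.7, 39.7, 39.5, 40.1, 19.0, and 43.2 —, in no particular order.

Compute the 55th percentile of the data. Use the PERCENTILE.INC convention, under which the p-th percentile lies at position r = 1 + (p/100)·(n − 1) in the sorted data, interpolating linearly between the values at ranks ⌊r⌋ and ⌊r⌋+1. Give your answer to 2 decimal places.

39.59

Sorted: 19.0, 23.9, 26.3, 26.5, 30.3, 32.7, 33.0, 33.3, 33.7, 39.5, 39.6, 39.7, 40.1, 41.5, 42.0, 43.2, 47.9, 49.9, 51.4.
n = 19.
r = 1 + (55/100)·(19 − 1) = 1 + 9.9 = 10.9.
Rank 10 is 39.5 and rank 11 is 39.6.
Interpolate: 39.5 + 0.9·(39.6 − 39.5) = 39.5 + 0.9·0.1 = 39.59.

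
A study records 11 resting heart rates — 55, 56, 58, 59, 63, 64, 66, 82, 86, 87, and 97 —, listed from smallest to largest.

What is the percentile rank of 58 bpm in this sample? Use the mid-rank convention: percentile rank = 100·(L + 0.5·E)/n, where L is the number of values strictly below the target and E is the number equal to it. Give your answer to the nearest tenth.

22.7

Count below 58: L = 2; count equal: E = 1; n = 11.
Percentile rank = 100·(2 + 0.5·1)/11 = 100·2.5/11 = 22.73.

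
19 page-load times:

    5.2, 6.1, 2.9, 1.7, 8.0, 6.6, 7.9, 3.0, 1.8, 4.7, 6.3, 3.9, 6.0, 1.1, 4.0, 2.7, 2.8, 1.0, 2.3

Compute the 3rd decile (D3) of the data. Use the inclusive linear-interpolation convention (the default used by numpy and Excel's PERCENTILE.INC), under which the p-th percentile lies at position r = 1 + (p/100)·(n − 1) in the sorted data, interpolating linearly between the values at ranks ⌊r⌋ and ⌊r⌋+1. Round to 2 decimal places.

2.74

Sorted: 1.0, 1.1, 1.7, 1.8, 2.3, 2.7, 2.8, 2.9, 3.0, 3.9, 4.0, 4.7, 5.2, 6.0, 6.1, 6.3, 6.6, 7.9, 8.0.
n = 19.
r = 1 + (30/100)·(19 − 1) = 1 + 5.4 = 6.4.
Rank 6 is 2.7 and rank 7 is 2.8.
Interpolate: 2.7 + 0.4·(2.8 − 2.7) = 2.7 + 0.4·0.1 = 2.74.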